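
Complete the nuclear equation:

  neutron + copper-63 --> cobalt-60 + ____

alpha particle

Conserve mass number: 1 + 63 = 60 + A, so A = 4.
Conserve atomic number: 0 + 29 = 27 + Z, so Z = 2.
A = 4 and Z = 2 is helium-4 — an alpha particle.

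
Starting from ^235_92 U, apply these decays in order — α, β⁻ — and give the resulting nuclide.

Pa-231

Start: (A, Z) = (235, 92).
After α: (231, 90).
After β⁻: (231, 91).
Z = 91 is protactinium.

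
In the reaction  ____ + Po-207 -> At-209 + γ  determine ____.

deuteron

Conserve mass number: A + 207 = 209 + 0, so A = 2.
Conserve atomic number: Z + 84 = 85 + 0, so Z = 1.
A = 2 and Z = 1 is H-2 — a deuteron.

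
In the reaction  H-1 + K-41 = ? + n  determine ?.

Conserve mass number: 1 + 41 = A + 1, so A = 41.
Conserve atomic number: 1 + 19 = Z + 0, so Z = 20.
Z = 20 is calcium, so the species is Ca-41.

Ca-41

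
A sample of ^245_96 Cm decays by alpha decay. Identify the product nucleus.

Pu-241

Alpha decay: mass number changes by -4, atomic number by -2.
A: 245 − 4 = 241; Z: 96 − 2 = 94.
Z = 94 is plutonium, so the daughter is ^241_94 Pu.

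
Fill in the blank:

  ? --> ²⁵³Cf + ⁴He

Fm-257

Conserve mass number: A = 253 + 4, so A = 257.
Conserve atomic number: Z = 98 + 2, so Z = 100.
Z = 100 is fermium, so the species is ²⁵⁷Fm.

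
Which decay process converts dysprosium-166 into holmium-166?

beta-minus decay

ΔA = 166 − 166 = 0; ΔZ = 67 − 66 = +1.
A is unchanged and Z rises by 1 — a neutron has become a proton (β⁻ decay).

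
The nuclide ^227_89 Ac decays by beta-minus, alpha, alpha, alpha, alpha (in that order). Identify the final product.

Pb-211

Start: (A, Z) = (227, 89).
After β⁻: (227, 90).
After α: (223, 88).
After α: (219, 86).
After α: (215, 84).
After α: (211, 82).
Z = 82 is lead.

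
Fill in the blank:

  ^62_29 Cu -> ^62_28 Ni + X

positron

Conserve mass number: 62 = 62 + A, so A = 0.
Conserve atomic number: 29 = 28 + Z, so Z = 1.
A = 0 and Z = 1 is ^0_1 e — a positron.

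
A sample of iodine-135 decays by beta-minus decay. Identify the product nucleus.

Xe-135

Beta-minus decay: mass number changes by +0, atomic number by +1.
A: 135 = 135; Z: 53 + 1 = 54.
Z = 54 is xenon, so the daughter is xenon-135.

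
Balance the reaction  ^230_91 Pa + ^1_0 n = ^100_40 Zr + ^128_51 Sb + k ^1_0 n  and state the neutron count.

3

Conserve mass number: 231 = 100 + 128 + k, so k = 231 − 228 = 3.
Check atomic number: 91 = 40 + 51 + 0 = 91. ✓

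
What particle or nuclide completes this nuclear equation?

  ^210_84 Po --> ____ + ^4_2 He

Conserve mass number: 210 = A + 4, so A = 206.
Conserve atomic number: 84 = Z + 2, so Z = 82.
Z = 82 is lead, so the species is ^206_82 Pb.

Pb-206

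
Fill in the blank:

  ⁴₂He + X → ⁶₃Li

Conserve mass number: 4 + A = 6, so A = 2.
Conserve atomic number: 2 + Z = 3, so Z = 1.
A = 2 and Z = 1 is ²₁H — a deuteron.

deuteron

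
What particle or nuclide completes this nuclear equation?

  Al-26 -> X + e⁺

Conserve mass number: 26 = A + 0, so A = 26.
Conserve atomic number: 13 = Z + 1, so Z = 12.
Z = 12 is magnesium, so the species is Mg-26.

Mg-26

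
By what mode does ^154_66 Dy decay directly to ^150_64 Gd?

ΔA = 150 − 154 = -4; ΔZ = 64 − 66 = -2.
A drops by 4 and Z drops by 2 — the signature of alpha emission.

alpha decay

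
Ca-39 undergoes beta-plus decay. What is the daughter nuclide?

K-39

Beta-plus decay: mass number changes by +0, atomic number by -1.
A: 39 = 39; Z: 20 − 1 = 19.
Z = 19 is potassium, so the daughter is K-39.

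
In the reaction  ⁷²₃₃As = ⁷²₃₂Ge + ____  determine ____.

positron

Conserve mass number: 72 = 72 + A, so A = 0.
Conserve atomic number: 33 = 32 + Z, so Z = 1.
A = 0 and Z = 1 is ⁰₁e — a positron.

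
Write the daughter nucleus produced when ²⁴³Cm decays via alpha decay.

Alpha decay: mass number changes by -4, atomic number by -2.
A: 243 − 4 = 239; Z: 96 − 2 = 94.
Z = 94 is plutonium, so the daughter is ²³⁹Pu.

Pu-239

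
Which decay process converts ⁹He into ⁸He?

neutron emission

ΔA = 8 − 9 = -1; ΔZ = 2 − 2 = +0.
A drops by 1 with Z unchanged — a neutron was emitted.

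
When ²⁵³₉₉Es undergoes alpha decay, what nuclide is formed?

Bk-249

Alpha decay: mass number changes by -4, atomic number by -2.
A: 253 − 4 = 249; Z: 99 − 2 = 97.
Z = 97 is berkelium, so the daughter is ²⁴⁹₉₇Bk.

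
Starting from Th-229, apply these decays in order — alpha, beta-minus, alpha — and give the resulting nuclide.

Start: (A, Z) = (229, 90).
After α: (225, 88).
After β⁻: (225, 89).
After α: (221, 87).
Z = 87 is francium.

Fr-221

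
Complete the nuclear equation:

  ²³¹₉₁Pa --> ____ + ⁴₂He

Conserve mass number: 231 = A + 4, so A = 227.
Conserve atomic number: 91 = Z + 2, so Z = 89.
Z = 89 is actinium, so the species is ²²⁷₈₉Ac.

Ac-227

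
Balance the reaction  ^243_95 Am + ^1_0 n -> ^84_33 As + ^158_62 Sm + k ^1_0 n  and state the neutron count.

2

Conserve mass number: 244 = 84 + 158 + k, so k = 244 − 242 = 2.
Check atomic number: 95 = 33 + 62 + 0 = 95. ✓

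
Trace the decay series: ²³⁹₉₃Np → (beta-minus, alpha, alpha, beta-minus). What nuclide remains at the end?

Start: (A, Z) = (239, 93).
After β⁻: (239, 94).
After α: (235, 92).
After α: (231, 90).
After β⁻: (231, 91).
Z = 91 is protactinium.

Pa-231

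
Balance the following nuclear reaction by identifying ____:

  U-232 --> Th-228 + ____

Conserve mass number: 232 = 228 + A, so A = 4.
Conserve atomic number: 92 = 90 + Z, so Z = 2.
A = 4 and Z = 2 is He-4 — an alpha particle.

alpha particle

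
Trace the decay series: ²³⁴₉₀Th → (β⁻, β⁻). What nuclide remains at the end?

U-234

Start: (A, Z) = (234, 90).
After β⁻: (234, 91).
After β⁻: (234, 92).
Z = 92 is uranium.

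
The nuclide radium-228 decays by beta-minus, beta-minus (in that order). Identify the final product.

Start: (A, Z) = (228, 88).
After β⁻: (228, 89).
After β⁻: (228, 90).
Z = 90 is thorium.

Th-228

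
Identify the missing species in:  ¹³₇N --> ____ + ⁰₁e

C-13

Conserve mass number: 13 = A + 0, so A = 13.
Conserve atomic number: 7 = Z + 1, so Z = 6.
Z = 6 is carbon, so the species is ¹³₆C.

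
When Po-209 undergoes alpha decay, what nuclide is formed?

Alpha decay: mass number changes by -4, atomic number by -2.
A: 209 − 4 = 205; Z: 84 − 2 = 82.
Z = 82 is lead, so the daughter is Pb-205.

Pb-205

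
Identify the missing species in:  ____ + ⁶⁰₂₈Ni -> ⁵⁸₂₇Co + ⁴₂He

Conserve mass number: A + 60 = 58 + 4, so A = 2.
Conserve atomic number: Z + 28 = 27 + 2, so Z = 1.
A = 2 and Z = 1 is ²₁H — a deuteron.

deuteron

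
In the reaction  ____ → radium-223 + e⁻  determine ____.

Fr-223

Conserve mass number: A = 223 + 0, so A = 223.
Conserve atomic number: Z = 88 − 1, so Z = 87.
Z = 87 is francium, so the species is francium-223.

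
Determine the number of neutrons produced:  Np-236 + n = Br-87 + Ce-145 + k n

5

Conserve mass number: 237 = 87 + 145 + k, so k = 237 − 232 = 5.
Check atomic number: 93 = 35 + 58 + 0 = 93. ✓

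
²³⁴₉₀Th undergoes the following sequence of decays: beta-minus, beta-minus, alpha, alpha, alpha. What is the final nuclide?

Rn-222

Start: (A, Z) = (234, 90).
After β⁻: (234, 91).
After β⁻: (234, 92).
After α: (230, 90).
After α: (226, 88).
After α: (222, 86).
Z = 86 is radon.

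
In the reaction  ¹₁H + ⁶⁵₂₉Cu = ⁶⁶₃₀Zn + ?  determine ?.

Conserve mass number: 1 + 65 = 66 + A, so A = 0.
Conserve atomic number: 1 + 29 = 30 + Z, so Z = 0.
A = 0 and Z = 0 is ⁰₀γ — a gamma ray.

gamma ray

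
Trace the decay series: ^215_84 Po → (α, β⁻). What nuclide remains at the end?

Start: (A, Z) = (215, 84).
After α: (211, 82).
After β⁻: (211, 83).
Z = 83 is bismuth.

Bi-211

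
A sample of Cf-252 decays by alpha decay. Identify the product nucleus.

Alpha decay: mass number changes by -4, atomic number by -2.
A: 252 − 4 = 248; Z: 98 − 2 = 96.
Z = 96 is curium, so the daughter is Cm-248.

Cm-248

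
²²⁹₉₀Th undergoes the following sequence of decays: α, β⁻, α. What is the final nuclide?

Fr-221

Start: (A, Z) = (229, 90).
After α: (225, 88).
After β⁻: (225, 89).
After α: (221, 87).
Z = 87 is francium.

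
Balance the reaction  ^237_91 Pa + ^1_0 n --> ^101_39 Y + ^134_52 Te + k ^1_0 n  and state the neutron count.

Conserve mass number: 238 = 101 + 134 + k, so k = 238 − 235 = 3.
Check atomic number: 91 = 39 + 52 + 0 = 91. ✓

3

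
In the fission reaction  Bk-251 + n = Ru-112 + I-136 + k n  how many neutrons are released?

Conserve mass number: 252 = 112 + 136 + k, so k = 252 − 248 = 4.
Check atomic number: 97 = 44 + 53 + 0 = 97. ✓

4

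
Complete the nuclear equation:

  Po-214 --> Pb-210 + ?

Conserve mass number: 214 = 210 + A, so A = 4.
Conserve atomic number: 84 = 82 + Z, so Z = 2.
A = 4 and Z = 2 is He-4 — an alpha particle.

alpha particle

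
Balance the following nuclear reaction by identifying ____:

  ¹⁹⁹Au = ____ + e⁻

Conserve mass number: 199 = A + 0, so A = 199.
Conserve atomic number: 79 = Z − 1, so Z = 80.
Z = 80 is mercury, so the species is ¹⁹⁹Hg.

Hg-199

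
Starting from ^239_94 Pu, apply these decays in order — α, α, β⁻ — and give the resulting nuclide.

Start: (A, Z) = (239, 94).
After α: (235, 92).
After α: (231, 90).
After β⁻: (231, 91).
Z = 91 is protactinium.

Pa-231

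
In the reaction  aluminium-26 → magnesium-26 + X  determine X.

positron

Conserve mass number: 26 = 26 + A, so A = 0.
Conserve atomic number: 13 = 12 + Z, so Z = 1.
A = 0 and Z = 1 is e⁺ — a positron.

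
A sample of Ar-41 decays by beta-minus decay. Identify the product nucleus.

Beta-minus decay: mass number changes by +0, atomic number by +1.
A: 41 = 41; Z: 18 + 1 = 19.
Z = 19 is potassium, so the daughter is K-41.

K-41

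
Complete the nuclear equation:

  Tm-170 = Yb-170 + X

Conserve mass number: 170 = 170 + A, so A = 0.
Conserve atomic number: 69 = 70 + Z, so Z = -1.
A = 0 and Z = -1 is e⁻ — a beta-minus particle.

beta-minus particle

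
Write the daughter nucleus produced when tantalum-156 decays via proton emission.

Hf-155

Proton emission: mass number changes by -1, atomic number by -1.
A: 156 − 1 = 155; Z: 73 − 1 = 72.
Z = 72 is hafnium, so the daughter is hafnium-155.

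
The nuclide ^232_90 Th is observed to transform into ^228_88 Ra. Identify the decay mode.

ΔA = 228 − 232 = -4; ΔZ = 88 − 90 = -2.
A drops by 4 and Z drops by 2 — the signature of alpha emission.

alpha decay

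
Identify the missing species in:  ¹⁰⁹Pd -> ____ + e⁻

Conserve mass number: 109 = A + 0, so A = 109.
Conserve atomic number: 46 = Z − 1, so Z = 47.
Z = 47 is silver, so the species is ¹⁰⁹Ag.

Ag-109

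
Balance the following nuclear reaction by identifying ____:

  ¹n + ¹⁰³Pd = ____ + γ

Conserve mass number: 1 + 103 = A + 0, so A = 104.
Conserve atomic number: 0 + 46 = Z + 0, so Z = 46.
Z = 46 is palladium, so the species is ¹⁰⁴Pd.

Pd-104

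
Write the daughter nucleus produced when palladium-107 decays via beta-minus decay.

Ag-107

Beta-minus decay: mass number changes by +0, atomic number by +1.
A: 107 = 107; Z: 46 + 1 = 47.
Z = 47 is silver, so the daughter is silver-107.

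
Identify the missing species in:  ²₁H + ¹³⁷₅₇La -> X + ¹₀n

Conserve mass number: 2 + 137 = A + 1, so A = 138.
Conserve atomic number: 1 + 57 = Z + 0, so Z = 58.
Z = 58 is cerium, so the species is ¹³⁸₅₈Ce.

Ce-138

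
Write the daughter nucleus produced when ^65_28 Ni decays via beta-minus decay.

Beta-minus decay: mass number changes by +0, atomic number by +1.
A: 65 = 65; Z: 28 + 1 = 29.
Z = 29 is copper, so the daughter is ^65_29 Cu.

Cu-65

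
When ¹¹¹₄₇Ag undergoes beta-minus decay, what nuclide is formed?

Beta-minus decay: mass number changes by +0, atomic number by +1.
A: 111 = 111; Z: 47 + 1 = 48.
Z = 48 is cadmium, so the daughter is ¹¹¹₄₈Cd.

Cd-111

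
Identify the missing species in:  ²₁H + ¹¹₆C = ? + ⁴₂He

Conserve mass number: 2 + 11 = A + 4, so A = 9.
Conserve atomic number: 1 + 6 = Z + 2, so Z = 5.
Z = 5 is boron, so the species is ⁹₅B.

B-9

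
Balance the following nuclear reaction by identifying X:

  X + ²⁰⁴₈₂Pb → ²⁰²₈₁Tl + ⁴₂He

deuteron

Conserve mass number: A + 204 = 202 + 4, so A = 2.
Conserve atomic number: Z + 82 = 81 + 2, so Z = 1.
A = 2 and Z = 1 is ²₁H — a deuteron.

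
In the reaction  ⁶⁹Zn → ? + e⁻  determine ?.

Conserve mass number: 69 = A + 0, so A = 69.
Conserve atomic number: 30 = Z − 1, so Z = 31.
Z = 31 is gallium, so the species is ⁶⁹Ga.

Ga-69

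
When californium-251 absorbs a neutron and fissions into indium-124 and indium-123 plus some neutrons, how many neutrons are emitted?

Conserve mass number: 252 = 124 + 123 + k, so k = 252 − 247 = 5.
Check atomic number: 98 = 49 + 49 + 0 = 98. ✓

5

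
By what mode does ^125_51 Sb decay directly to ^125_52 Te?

beta-minus decay

ΔA = 125 − 125 = 0; ΔZ = 52 − 51 = +1.
A is unchanged and Z rises by 1 — a neutron has become a proton (β⁻ decay).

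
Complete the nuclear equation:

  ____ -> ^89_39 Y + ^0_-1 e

Conserve mass number: A = 89 + 0, so A = 89.
Conserve atomic number: Z = 39 − 1, so Z = 38.
Z = 38 is strontium, so the species is ^89_38 Sr.

Sr-89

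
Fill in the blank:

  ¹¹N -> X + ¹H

C-10

Conserve mass number: 11 = A + 1, so A = 10.
Conserve atomic number: 7 = Z + 1, so Z = 6.
Z = 6 is carbon, so the species is ¹⁰C.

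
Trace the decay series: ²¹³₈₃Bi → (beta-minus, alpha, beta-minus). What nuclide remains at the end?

Bi-209

Start: (A, Z) = (213, 83).
After β⁻: (213, 84).
After α: (209, 82).
After β⁻: (209, 83).
Z = 83 is bismuth.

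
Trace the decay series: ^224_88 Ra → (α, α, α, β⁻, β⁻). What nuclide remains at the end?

Po-212

Start: (A, Z) = (224, 88).
After α: (220, 86).
After α: (216, 84).
After α: (212, 82).
After β⁻: (212, 83).
After β⁻: (212, 84).
Z = 84 is polonium.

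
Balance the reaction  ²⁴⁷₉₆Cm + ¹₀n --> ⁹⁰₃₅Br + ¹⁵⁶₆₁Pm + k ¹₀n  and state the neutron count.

2

Conserve mass number: 248 = 90 + 156 + k, so k = 248 − 246 = 2.
Check atomic number: 96 = 35 + 61 + 0 = 96. ✓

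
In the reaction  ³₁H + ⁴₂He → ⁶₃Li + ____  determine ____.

neutron

Conserve mass number: 3 + 4 = 6 + A, so A = 1.
Conserve atomic number: 1 + 2 = 3 + Z, so Z = 0.
A = 1 and Z = 0 is ¹₀n — a neutron.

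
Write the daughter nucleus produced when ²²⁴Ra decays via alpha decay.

Rn-220

Alpha decay: mass number changes by -4, atomic number by -2.
A: 224 − 4 = 220; Z: 88 − 2 = 86.
Z = 86 is radon, so the daughter is ²²⁰Rn.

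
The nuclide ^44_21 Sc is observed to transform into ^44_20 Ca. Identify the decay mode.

ΔA = 44 − 44 = 0; ΔZ = 20 − 21 = -1.
A is unchanged and Z drops by 1 — a proton has become a neutron (β⁺ emission or electron capture).

beta-plus decay or electron capture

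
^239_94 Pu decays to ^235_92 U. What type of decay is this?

alpha decay

ΔA = 235 − 239 = -4; ΔZ = 92 − 94 = -2.
A drops by 4 and Z drops by 2 — the signature of alpha emission.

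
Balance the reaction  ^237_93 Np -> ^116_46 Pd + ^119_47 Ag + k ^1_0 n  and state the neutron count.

2

Conserve mass number: 237 = 116 + 119 + k, so k = 237 − 235 = 2.
Check atomic number: 93 = 46 + 47 + 0 = 93. ✓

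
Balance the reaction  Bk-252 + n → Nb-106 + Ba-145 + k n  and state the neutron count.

Conserve mass number: 253 = 106 + 145 + k, so k = 253 − 251 = 2.
Check atomic number: 97 = 41 + 56 + 0 = 97. ✓

2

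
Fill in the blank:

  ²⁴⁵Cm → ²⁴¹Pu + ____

alpha particle

Conserve mass number: 245 = 241 + A, so A = 4.
Conserve atomic number: 96 = 94 + Z, so Z = 2.
A = 4 and Z = 2 is ⁴He — an alpha particle.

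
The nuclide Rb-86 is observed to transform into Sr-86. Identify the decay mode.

beta-minus decay

ΔA = 86 − 86 = 0; ΔZ = 38 − 37 = +1.
A is unchanged and Z rises by 1 — a neutron has become a proton (β⁻ decay).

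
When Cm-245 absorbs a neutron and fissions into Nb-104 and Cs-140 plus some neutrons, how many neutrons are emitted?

Conserve mass number: 246 = 104 + 140 + k, so k = 246 − 244 = 2.
Check atomic number: 96 = 41 + 55 + 0 = 96. ✓

2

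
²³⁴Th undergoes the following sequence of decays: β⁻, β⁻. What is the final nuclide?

Start: (A, Z) = (234, 90).
After β⁻: (234, 91).
After β⁻: (234, 92).
Z = 92 is uranium.

U-234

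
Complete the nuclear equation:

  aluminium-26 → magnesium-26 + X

positron

Conserve mass number: 26 = 26 + A, so A = 0.
Conserve atomic number: 13 = 12 + Z, so Z = 1.
A = 0 and Z = 1 is e⁺ — a positron.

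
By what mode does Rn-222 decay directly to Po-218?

ΔA = 218 − 222 = -4; ΔZ = 84 − 86 = -2.
A drops by 4 and Z drops by 2 — the signature of alpha emission.

alpha decay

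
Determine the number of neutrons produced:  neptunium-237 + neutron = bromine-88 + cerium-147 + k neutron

Conserve mass number: 238 = 88 + 147 + k, so k = 238 − 235 = 3.
Check atomic number: 93 = 35 + 58 + 0 = 93. ✓

3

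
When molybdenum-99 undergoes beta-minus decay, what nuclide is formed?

Beta-minus decay: mass number changes by +0, atomic number by +1.
A: 99 = 99; Z: 42 + 1 = 43.
Z = 43 is technetium, so the daughter is technetium-99.

Tc-99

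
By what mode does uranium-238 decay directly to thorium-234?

ΔA = 234 − 238 = -4; ΔZ = 90 − 92 = -2.
A drops by 4 and Z drops by 2 — the signature of alpha emission.

alpha decay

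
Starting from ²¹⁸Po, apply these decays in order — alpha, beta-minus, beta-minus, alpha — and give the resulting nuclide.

Start: (A, Z) = (218, 84).
After α: (214, 82).
After β⁻: (214, 83).
After β⁻: (214, 84).
After α: (210, 82).
Z = 82 is lead.

Pb-210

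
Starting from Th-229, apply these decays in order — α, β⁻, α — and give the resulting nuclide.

Start: (A, Z) = (229, 90).
After α: (225, 88).
After β⁻: (225, 89).
After α: (221, 87).
Z = 87 is francium.

Fr-221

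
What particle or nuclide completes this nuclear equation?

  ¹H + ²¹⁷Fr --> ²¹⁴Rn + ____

alpha particle

Conserve mass number: 1 + 217 = 214 + A, so A = 4.
Conserve atomic number: 1 + 87 = 86 + Z, so Z = 2.
A = 4 and Z = 2 is ⁴He — an alpha particle.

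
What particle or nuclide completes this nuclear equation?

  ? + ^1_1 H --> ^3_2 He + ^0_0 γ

deuteron

Conserve mass number: A + 1 = 3 + 0, so A = 2.
Conserve atomic number: Z + 1 = 2 + 0, so Z = 1.
A = 2 and Z = 1 is ^2_1 H — a deuteron.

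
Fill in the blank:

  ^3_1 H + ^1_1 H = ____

Conserve mass number: 3 + 1 = A, so A = 4.
Conserve atomic number: 1 + 1 = Z, so Z = 2.
A = 4 and Z = 2 is ^4_2 He — an alpha particle.

He-4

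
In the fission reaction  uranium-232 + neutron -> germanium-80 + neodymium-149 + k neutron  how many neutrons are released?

4

Conserve mass number: 233 = 80 + 149 + k, so k = 233 − 229 = 4.
Check atomic number: 92 = 32 + 60 + 0 = 92. ✓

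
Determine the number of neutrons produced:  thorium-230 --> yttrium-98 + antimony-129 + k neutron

3

Conserve mass number: 230 = 98 + 129 + k, so k = 230 − 227 = 3.
Check atomic number: 90 = 39 + 51 + 0 = 90. ✓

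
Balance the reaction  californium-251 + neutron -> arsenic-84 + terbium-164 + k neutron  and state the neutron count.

Conserve mass number: 252 = 84 + 164 + k, so k = 252 − 248 = 4.
Check atomic number: 98 = 33 + 65 + 0 = 98. ✓

4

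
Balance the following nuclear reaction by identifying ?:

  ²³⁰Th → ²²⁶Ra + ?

Conserve mass number: 230 = 226 + A, so A = 4.
Conserve atomic number: 90 = 88 + Z, so Z = 2.
A = 4 and Z = 2 is ⁴He — an alpha particle.

alpha particle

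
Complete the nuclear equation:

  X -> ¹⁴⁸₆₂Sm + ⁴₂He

Gd-152

Conserve mass number: A = 148 + 4, so A = 152.
Conserve atomic number: Z = 62 + 2, so Z = 64.
Z = 64 is gadolinium, so the species is ¹⁵²₆₄Gd.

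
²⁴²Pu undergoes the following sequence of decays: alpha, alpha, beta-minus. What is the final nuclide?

Start: (A, Z) = (242, 94).
After α: (238, 92).
After α: (234, 90).
After β⁻: (234, 91).
Z = 91 is protactinium.

Pa-234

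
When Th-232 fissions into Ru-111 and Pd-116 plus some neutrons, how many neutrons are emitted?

5

Conserve mass number: 232 = 111 + 116 + k, so k = 232 − 227 = 5.
Check atomic number: 90 = 44 + 46 + 0 = 90. ✓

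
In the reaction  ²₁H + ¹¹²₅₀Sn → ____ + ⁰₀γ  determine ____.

Conserve mass number: 2 + 112 = A + 0, so A = 114.
Conserve atomic number: 1 + 50 = Z + 0, so Z = 51.
Z = 51 is antimony, so the species is ¹¹⁴₅₁Sb.

Sb-114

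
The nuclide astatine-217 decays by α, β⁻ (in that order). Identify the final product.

Po-213

Start: (A, Z) = (217, 85).
After α: (213, 83).
After β⁻: (213, 84).
Z = 84 is polonium.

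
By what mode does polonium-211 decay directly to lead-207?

alpha decay

ΔA = 207 − 211 = -4; ΔZ = 82 − 84 = -2.
A drops by 4 and Z drops by 2 — the signature of alpha emission.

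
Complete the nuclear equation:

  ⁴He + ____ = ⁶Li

Conserve mass number: 4 + A = 6, so A = 2.
Conserve atomic number: 2 + Z = 3, so Z = 1.
A = 2 and Z = 1 is ²H — a deuteron.

deuteron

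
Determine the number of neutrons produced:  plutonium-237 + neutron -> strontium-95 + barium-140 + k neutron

3

Conserve mass number: 238 = 95 + 140 + k, so k = 238 − 235 = 3.
Check atomic number: 94 = 38 + 56 + 0 = 94. ✓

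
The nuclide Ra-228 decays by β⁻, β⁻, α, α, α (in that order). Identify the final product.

Po-216

Start: (A, Z) = (228, 88).
After β⁻: (228, 89).
After β⁻: (228, 90).
After α: (224, 88).
After α: (220, 86).
After α: (216, 84).
Z = 84 is polonium.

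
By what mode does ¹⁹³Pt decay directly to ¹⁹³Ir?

beta-plus decay or electron capture

ΔA = 193 − 193 = 0; ΔZ = 77 − 78 = -1.
A is unchanged and Z drops by 1 — a proton has become a neutron (β⁺ emission or electron capture).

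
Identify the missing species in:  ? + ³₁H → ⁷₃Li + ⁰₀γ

alpha particle

Conserve mass number: A + 3 = 7 + 0, so A = 4.
Conserve atomic number: Z + 1 = 3 + 0, so Z = 2.
A = 4 and Z = 2 is ⁴₂He — an alpha particle.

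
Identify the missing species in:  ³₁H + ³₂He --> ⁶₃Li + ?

gamma ray

Conserve mass number: 3 + 3 = 6 + A, so A = 0.
Conserve atomic number: 1 + 2 = 3 + Z, so Z = 0.
A = 0 and Z = 0 is ⁰₀γ — a gamma ray.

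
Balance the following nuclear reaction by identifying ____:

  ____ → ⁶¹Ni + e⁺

Conserve mass number: A = 61 + 0, so A = 61.
Conserve atomic number: Z = 28 + 1, so Z = 29.
Z = 29 is copper, so the species is ⁶¹Cu.

Cu-61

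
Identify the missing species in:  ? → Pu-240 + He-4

Conserve mass number: A = 240 + 4, so A = 244.
Conserve atomic number: Z = 94 + 2, so Z = 96.
Z = 96 is curium, so the species is Cm-244.

Cm-244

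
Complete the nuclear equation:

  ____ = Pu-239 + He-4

Conserve mass number: A = 239 + 4, so A = 243.
Conserve atomic number: Z = 94 + 2, so Z = 96.
Z = 96 is curium, so the species is Cm-243.

Cm-243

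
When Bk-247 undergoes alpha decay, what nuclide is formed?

Alpha decay: mass number changes by -4, atomic number by -2.
A: 247 − 4 = 243; Z: 97 − 2 = 95.
Z = 95 is americium, so the daughter is Am-243.

Am-243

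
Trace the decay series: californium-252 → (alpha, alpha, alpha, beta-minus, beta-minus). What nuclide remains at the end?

Start: (A, Z) = (252, 98).
After α: (248, 96).
After α: (244, 94).
After α: (240, 92).
After β⁻: (240, 93).
After β⁻: (240, 94).
Z = 94 is plutonium.

Pu-240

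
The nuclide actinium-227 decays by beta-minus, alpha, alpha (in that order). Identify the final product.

Rn-219

Start: (A, Z) = (227, 89).
After β⁻: (227, 90).
After α: (223, 88).
After α: (219, 86).
Z = 86 is radon.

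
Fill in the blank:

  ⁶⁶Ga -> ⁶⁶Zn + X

positron

Conserve mass number: 66 = 66 + A, so A = 0.
Conserve atomic number: 31 = 30 + Z, so Z = 1.
A = 0 and Z = 1 is e⁺ — a positron.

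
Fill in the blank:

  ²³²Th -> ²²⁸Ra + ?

alpha particle

Conserve mass number: 232 = 228 + A, so A = 4.
Conserve atomic number: 90 = 88 + Z, so Z = 2.
A = 4 and Z = 2 is ⁴He — an alpha particle.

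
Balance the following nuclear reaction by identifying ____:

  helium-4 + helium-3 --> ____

Conserve mass number: 4 + 3 = A, so A = 7.
Conserve atomic number: 2 + 2 = Z, so Z = 4.
Z = 4 is beryllium, so the species is beryllium-7.

Be-7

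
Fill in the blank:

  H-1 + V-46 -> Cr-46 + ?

Conserve mass number: 1 + 46 = 46 + A, so A = 1.
Conserve atomic number: 1 + 23 = 24 + Z, so Z = 0.
A = 1 and Z = 0 is n — a neutron.

neutron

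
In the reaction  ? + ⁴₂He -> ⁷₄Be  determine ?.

He-3

Conserve mass number: A + 4 = 7, so A = 3.
Conserve atomic number: Z + 2 = 4, so Z = 2.
Z = 2 is helium, so the species is ³₂He.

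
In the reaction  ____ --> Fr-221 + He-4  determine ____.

Ac-225

Conserve mass number: A = 221 + 4, so A = 225.
Conserve atomic number: Z = 87 + 2, so Z = 89.
Z = 89 is actinium, so the species is Ac-225.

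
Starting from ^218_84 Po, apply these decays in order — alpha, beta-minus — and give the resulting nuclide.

Start: (A, Z) = (218, 84).
After α: (214, 82).
After β⁻: (214, 83).
Z = 83 is bismuth.

Bi-214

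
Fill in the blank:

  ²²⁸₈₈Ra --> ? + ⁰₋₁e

Ac-228

Conserve mass number: 228 = A + 0, so A = 228.
Conserve atomic number: 88 = Z − 1, so Z = 89.
Z = 89 is actinium, so the species is ²²⁸₈₉Ac.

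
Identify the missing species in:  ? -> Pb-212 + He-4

Po-216

Conserve mass number: A = 212 + 4, so A = 216.
Conserve atomic number: Z = 82 + 2, so Z = 84.
Z = 84 is polonium, so the species is Po-216.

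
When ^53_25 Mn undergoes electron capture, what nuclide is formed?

Electron capture: mass number changes by +0, atomic number by -1.
A: 53 = 53; Z: 25 − 1 = 24.
Z = 24 is chromium, so the daughter is ^53_24 Cr.

Cr-53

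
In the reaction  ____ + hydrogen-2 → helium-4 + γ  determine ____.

Conserve mass number: A + 2 = 4 + 0, so A = 2.
Conserve atomic number: Z + 1 = 2 + 0, so Z = 1.
A = 2 and Z = 1 is hydrogen-2 — a deuteron.

deuteron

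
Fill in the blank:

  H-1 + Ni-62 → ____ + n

Conserve mass number: 1 + 62 = A + 1, so A = 62.
Conserve atomic number: 1 + 28 = Z + 0, so Z = 29.
Z = 29 is copper, so the species is Cu-62.

Cu-62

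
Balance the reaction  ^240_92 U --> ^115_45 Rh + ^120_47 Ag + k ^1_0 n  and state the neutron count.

5

Conserve mass number: 240 = 115 + 120 + k, so k = 240 − 235 = 5.
Check atomic number: 92 = 45 + 47 + 0 = 92. ✓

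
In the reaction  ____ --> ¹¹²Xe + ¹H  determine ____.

Conserve mass number: A = 112 + 1, so A = 113.
Conserve atomic number: Z = 54 + 1, so Z = 55.
Z = 55 is caesium, so the species is ¹¹³Cs.

Cs-113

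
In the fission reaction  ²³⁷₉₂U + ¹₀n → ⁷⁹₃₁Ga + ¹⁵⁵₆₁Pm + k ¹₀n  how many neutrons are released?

Conserve mass number: 238 = 79 + 155 + k, so k = 238 − 234 = 4.
Check atomic number: 92 = 31 + 61 + 0 = 92. ✓

4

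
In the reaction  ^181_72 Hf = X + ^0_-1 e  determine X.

Conserve mass number: 181 = A + 0, so A = 181.
Conserve atomic number: 72 = Z − 1, so Z = 73.
Z = 73 is tantalum, so the species is ^181_73 Ta.

Ta-181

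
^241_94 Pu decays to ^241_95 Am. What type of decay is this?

beta-minus decay

ΔA = 241 − 241 = 0; ΔZ = 95 − 94 = +1.
A is unchanged and Z rises by 1 — a neutron has become a proton (β⁻ decay).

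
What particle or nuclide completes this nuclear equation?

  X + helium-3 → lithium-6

triton

Conserve mass number: A + 3 = 6, so A = 3.
Conserve atomic number: Z + 2 = 3, so Z = 1.
A = 3 and Z = 1 is hydrogen-3 — a triton.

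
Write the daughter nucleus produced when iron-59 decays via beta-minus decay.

Beta-minus decay: mass number changes by +0, atomic number by +1.
A: 59 = 59; Z: 26 + 1 = 27.
Z = 27 is cobalt, so the daughter is cobalt-59.

Co-59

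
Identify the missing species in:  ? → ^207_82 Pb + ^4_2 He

Conserve mass number: A = 207 + 4, so A = 211.
Conserve atomic number: Z = 82 + 2, so Z = 84.
Z = 84 is polonium, so the species is ^211_84 Po.

Po-211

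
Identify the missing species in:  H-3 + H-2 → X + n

He-4

Conserve mass number: 3 + 2 = A + 1, so A = 4.
Conserve atomic number: 1 + 1 = Z + 0, so Z = 2.
A = 4 and Z = 2 is He-4 — an alpha particle.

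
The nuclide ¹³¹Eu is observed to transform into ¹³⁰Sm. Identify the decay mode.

proton emission

ΔA = 130 − 131 = -1; ΔZ = 62 − 63 = -1.
A drops by 1 and Z drops by 1 — a proton was emitted.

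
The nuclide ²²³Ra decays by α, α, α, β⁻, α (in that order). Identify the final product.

Start: (A, Z) = (223, 88).
After α: (219, 86).
After α: (215, 84).
After α: (211, 82).
After β⁻: (211, 83).
After α: (207, 81).
Z = 81 is thallium.

Tl-207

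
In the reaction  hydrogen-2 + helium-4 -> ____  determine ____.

Li-6

Conserve mass number: 2 + 4 = A, so A = 6.
Conserve atomic number: 1 + 2 = Z, so Z = 3.
Z = 3 is lithium, so the species is lithium-6.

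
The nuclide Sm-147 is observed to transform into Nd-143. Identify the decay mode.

alpha decay

ΔA = 143 − 147 = -4; ΔZ = 60 − 62 = -2.
A drops by 4 and Z drops by 2 — the signature of alpha emission.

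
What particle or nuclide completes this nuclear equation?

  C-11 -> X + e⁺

B-11

Conserve mass number: 11 = A + 0, so A = 11.
Conserve atomic number: 6 = Z + 1, so Z = 5.
Z = 5 is boron, so the species is B-11.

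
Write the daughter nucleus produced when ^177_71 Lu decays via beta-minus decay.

Hf-177

Beta-minus decay: mass number changes by +0, atomic number by +1.
A: 177 = 177; Z: 71 + 1 = 72.
Z = 72 is hafnium, so the daughter is ^177_72 Hf.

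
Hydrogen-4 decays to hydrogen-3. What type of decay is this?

neutron emission

ΔA = 3 − 4 = -1; ΔZ = 1 − 1 = +0.
A drops by 1 with Z unchanged — a neutron was emitted.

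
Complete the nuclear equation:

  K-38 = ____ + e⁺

Conserve mass number: 38 = A + 0, so A = 38.
Conserve atomic number: 19 = Z + 1, so Z = 18.
Z = 18 is argon, so the species is Ar-38.

Ar-38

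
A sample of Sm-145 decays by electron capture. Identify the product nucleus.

Electron capture: mass number changes by +0, atomic number by -1.
A: 145 = 145; Z: 62 − 1 = 61.
Z = 61 is promethium, so the daughter is Pm-145.

Pm-145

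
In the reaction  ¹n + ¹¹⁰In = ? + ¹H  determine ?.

Cd-110

Conserve mass number: 1 + 110 = A + 1, so A = 110.
Conserve atomic number: 0 + 49 = Z + 1, so Z = 48.
Z = 48 is cadmium, so the species is ¹¹⁰Cd.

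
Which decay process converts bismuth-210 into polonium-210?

beta-minus decay

ΔA = 210 − 210 = 0; ΔZ = 84 − 83 = +1.
A is unchanged and Z rises by 1 — a neutron has become a proton (β⁻ decay).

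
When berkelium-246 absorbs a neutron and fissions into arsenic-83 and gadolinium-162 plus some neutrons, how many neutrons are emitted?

Conserve mass number: 247 = 83 + 162 + k, so k = 247 − 245 = 2.
Check atomic number: 97 = 33 + 64 + 0 = 97. ✓

2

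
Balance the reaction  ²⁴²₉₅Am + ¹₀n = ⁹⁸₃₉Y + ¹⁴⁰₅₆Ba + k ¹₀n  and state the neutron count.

5

Conserve mass number: 243 = 98 + 140 + k, so k = 243 − 238 = 5.
Check atomic number: 95 = 39 + 56 + 0 = 95. ✓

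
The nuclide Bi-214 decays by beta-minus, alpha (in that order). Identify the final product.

Pb-210

Start: (A, Z) = (214, 83).
After β⁻: (214, 84).
After α: (210, 82).
Z = 82 is lead.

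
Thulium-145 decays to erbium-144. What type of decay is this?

ΔA = 144 − 145 = -1; ΔZ = 68 − 69 = -1.
A drops by 1 and Z drops by 1 — a proton was emitted.

proton emission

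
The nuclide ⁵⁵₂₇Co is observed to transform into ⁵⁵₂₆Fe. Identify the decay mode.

beta-plus decay or electron capture

ΔA = 55 − 55 = 0; ΔZ = 26 − 27 = -1.
A is unchanged and Z drops by 1 — a proton has become a neutron (β⁺ emission or electron capture).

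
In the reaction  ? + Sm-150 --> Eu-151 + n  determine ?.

deuteron

Conserve mass number: A + 150 = 151 + 1, so A = 2.
Conserve atomic number: Z + 62 = 63 + 0, so Z = 1.
A = 2 and Z = 1 is H-2 — a deuteron.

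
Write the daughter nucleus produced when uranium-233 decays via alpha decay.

Alpha decay: mass number changes by -4, atomic number by -2.
A: 233 − 4 = 229; Z: 92 − 2 = 90.
Z = 90 is thorium, so the daughter is thorium-229.

Th-229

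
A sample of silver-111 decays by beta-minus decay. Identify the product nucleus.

Beta-minus decay: mass number changes by +0, atomic number by +1.
A: 111 = 111; Z: 47 + 1 = 48.
Z = 48 is cadmium, so the daughter is cadmium-111.

Cd-111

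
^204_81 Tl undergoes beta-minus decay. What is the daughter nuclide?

Beta-minus decay: mass number changes by +0, atomic number by +1.
A: 204 = 204; Z: 81 + 1 = 82.
Z = 82 is lead, so the daughter is ^204_82 Pb.

Pb-204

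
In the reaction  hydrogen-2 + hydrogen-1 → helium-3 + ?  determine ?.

Conserve mass number: 2 + 1 = 3 + A, so A = 0.
Conserve atomic number: 1 + 1 = 2 + Z, so Z = 0.
A = 0 and Z = 0 is γ — a gamma ray.

gamma ray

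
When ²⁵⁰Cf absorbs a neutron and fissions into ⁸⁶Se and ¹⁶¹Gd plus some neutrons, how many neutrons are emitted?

4

Conserve mass number: 251 = 86 + 161 + k, so k = 251 − 247 = 4.
Check atomic number: 98 = 34 + 64 + 0 = 98. ✓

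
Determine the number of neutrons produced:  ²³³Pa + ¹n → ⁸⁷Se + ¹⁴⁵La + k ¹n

2

Conserve mass number: 234 = 87 + 145 + k, so k = 234 − 232 = 2.
Check atomic number: 91 = 34 + 57 + 0 = 91. ✓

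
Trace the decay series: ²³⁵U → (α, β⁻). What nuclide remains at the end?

Start: (A, Z) = (235, 92).
After α: (231, 90).
After β⁻: (231, 91).
Z = 91 is protactinium.

Pa-231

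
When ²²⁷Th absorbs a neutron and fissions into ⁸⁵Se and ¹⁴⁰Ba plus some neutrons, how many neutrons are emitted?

3

Conserve mass number: 228 = 85 + 140 + k, so k = 228 − 225 = 3.
Check atomic number: 90 = 34 + 56 + 0 = 90. ✓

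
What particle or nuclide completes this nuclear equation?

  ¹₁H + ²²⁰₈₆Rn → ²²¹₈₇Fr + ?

gamma ray

Conserve mass number: 1 + 220 = 221 + A, so A = 0.
Conserve atomic number: 1 + 86 = 87 + Z, so Z = 0.
A = 0 and Z = 0 is ⁰₀γ — a gamma ray.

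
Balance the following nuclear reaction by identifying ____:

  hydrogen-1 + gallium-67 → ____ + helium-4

Conserve mass number: 1 + 67 = A + 4, so A = 64.
Conserve atomic number: 1 + 31 = Z + 2, so Z = 30.
Z = 30 is zinc, so the species is zinc-64.

Zn-64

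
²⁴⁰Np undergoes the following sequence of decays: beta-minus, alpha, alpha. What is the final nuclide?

Th-232

Start: (A, Z) = (240, 93).
After β⁻: (240, 94).
After α: (236, 92).
After α: (232, 90).
Z = 90 is thorium.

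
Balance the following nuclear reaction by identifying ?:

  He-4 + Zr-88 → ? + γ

Conserve mass number: 4 + 88 = A + 0, so A = 92.
Conserve atomic number: 2 + 40 = Z + 0, so Z = 42.
Z = 42 is molybdenum, so the species is Mo-92.

Mo-92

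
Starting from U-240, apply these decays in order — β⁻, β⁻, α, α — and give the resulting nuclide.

Th-232

Start: (A, Z) = (240, 92).
After β⁻: (240, 93).
After β⁻: (240, 94).
After α: (236, 92).
After α: (232, 90).
Z = 90 is thorium.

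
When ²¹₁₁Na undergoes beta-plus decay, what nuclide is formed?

Ne-21

Beta-plus decay: mass number changes by +0, atomic number by -1.
A: 21 = 21; Z: 11 − 1 = 10.
Z = 10 is neon, so the daughter is ²¹₁₀Ne.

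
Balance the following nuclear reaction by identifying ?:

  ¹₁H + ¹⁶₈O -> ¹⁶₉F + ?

neutron

Conserve mass number: 1 + 16 = 16 + A, so A = 1.
Conserve atomic number: 1 + 8 = 9 + Z, so Z = 0.
A = 1 and Z = 0 is ¹₀n — a neutron.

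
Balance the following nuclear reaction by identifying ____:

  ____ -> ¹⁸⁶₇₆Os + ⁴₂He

Pt-190

Conserve mass number: A = 186 + 4, so A = 190.
Conserve atomic number: Z = 76 + 2, so Z = 78.
Z = 78 is platinum, so the species is ¹⁹⁰₇₈Pt.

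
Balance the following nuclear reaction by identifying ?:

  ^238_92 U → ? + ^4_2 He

Conserve mass number: 238 = A + 4, so A = 234.
Conserve atomic number: 92 = Z + 2, so Z = 90.
Z = 90 is thorium, so the species is ^234_90 Th.

Th-234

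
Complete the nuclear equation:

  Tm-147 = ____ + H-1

Er-146

Conserve mass number: 147 = A + 1, so A = 146.
Conserve atomic number: 69 = Z + 1, so Z = 68.
Z = 68 is erbium, so the species is Er-146.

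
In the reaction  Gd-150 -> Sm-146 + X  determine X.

alpha particle

Conserve mass number: 150 = 146 + A, so A = 4.
Conserve atomic number: 64 = 62 + Z, so Z = 2.
A = 4 and Z = 2 is He-4 — an alpha particle.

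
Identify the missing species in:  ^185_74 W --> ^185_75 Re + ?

beta-minus particle

Conserve mass number: 185 = 185 + A, so A = 0.
Conserve atomic number: 74 = 75 + Z, so Z = -1.
A = 0 and Z = -1 is ^0_-1 e — a beta-minus particle.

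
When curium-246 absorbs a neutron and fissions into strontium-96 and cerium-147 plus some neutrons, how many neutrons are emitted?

4

Conserve mass number: 247 = 96 + 147 + k, so k = 247 − 243 = 4.
Check atomic number: 96 = 38 + 58 + 0 = 96. ✓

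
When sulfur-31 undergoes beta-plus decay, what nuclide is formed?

P-31

Beta-plus decay: mass number changes by +0, atomic number by -1.
A: 31 = 31; Z: 16 − 1 = 15.
Z = 15 is phosphorus, so the daughter is phosphorus-31.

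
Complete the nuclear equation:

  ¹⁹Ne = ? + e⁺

Conserve mass number: 19 = A + 0, so A = 19.
Conserve atomic number: 10 = Z + 1, so Z = 9.
Z = 9 is fluorine, so the species is ¹⁹F.

F-19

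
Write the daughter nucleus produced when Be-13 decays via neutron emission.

Be-12

Neutron emission: mass number changes by -1, atomic number by +0.
A: 13 − 1 = 12; Z: 4 = 4.
Z = 4 is beryllium, so the daughter is Be-12.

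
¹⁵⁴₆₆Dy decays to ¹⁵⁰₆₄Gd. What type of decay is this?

alpha decay

ΔA = 150 − 154 = -4; ΔZ = 64 − 66 = -2.
A drops by 4 and Z drops by 2 — the signature of alpha emission.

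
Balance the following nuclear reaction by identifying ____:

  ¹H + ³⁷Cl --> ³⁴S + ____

Conserve mass number: 1 + 37 = 34 + A, so A = 4.
Conserve atomic number: 1 + 17 = 16 + Z, so Z = 2.
A = 4 and Z = 2 is ⁴He — an alpha particle.

alpha particle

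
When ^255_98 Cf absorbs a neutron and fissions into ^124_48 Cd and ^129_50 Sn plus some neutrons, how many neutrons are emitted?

3

Conserve mass number: 256 = 124 + 129 + k, so k = 256 − 253 = 3.
Check atomic number: 98 = 48 + 50 + 0 = 98. ✓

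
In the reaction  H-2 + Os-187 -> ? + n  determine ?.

Ir-188

Conserve mass number: 2 + 187 = A + 1, so A = 188.
Conserve atomic number: 1 + 76 = Z + 0, so Z = 77.
Z = 77 is iridium, so the species is Ir-188.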